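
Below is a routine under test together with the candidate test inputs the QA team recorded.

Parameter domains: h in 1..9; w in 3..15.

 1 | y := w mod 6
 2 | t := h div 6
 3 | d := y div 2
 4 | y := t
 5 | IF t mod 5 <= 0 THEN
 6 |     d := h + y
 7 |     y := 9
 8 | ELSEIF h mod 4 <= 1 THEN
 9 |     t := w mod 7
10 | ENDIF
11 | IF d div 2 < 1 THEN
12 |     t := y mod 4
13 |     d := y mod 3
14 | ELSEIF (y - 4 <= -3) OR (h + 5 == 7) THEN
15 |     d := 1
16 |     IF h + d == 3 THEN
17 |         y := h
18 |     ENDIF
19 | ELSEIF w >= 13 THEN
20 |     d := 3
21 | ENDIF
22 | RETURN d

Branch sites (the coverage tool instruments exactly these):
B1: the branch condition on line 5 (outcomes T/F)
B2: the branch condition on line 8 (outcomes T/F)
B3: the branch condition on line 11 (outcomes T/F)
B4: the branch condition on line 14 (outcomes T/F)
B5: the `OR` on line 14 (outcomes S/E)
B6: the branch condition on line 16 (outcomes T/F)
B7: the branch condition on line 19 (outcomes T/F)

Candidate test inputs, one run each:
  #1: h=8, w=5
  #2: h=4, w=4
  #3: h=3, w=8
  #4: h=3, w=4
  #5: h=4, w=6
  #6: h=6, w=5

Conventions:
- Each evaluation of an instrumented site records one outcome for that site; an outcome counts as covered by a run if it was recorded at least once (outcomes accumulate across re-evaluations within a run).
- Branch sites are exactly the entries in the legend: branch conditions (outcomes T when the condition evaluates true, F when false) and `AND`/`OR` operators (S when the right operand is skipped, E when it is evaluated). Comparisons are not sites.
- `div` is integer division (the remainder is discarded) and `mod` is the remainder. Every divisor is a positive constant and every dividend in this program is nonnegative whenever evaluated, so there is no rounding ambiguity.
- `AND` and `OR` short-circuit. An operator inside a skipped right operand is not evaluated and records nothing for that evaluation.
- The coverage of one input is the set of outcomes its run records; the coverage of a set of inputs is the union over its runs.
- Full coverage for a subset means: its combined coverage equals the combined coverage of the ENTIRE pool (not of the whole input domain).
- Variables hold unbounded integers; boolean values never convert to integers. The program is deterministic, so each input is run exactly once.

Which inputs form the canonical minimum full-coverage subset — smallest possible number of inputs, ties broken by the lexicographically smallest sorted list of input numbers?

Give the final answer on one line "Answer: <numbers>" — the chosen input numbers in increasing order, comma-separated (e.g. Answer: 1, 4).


test 1 (h=8, w=5) hits B1=F, B2=T, B3=F, B4=T, B5=S, B6=F
test 2 (h=4, w=4) hits B1=T, B3=F, B4=F, B5=E, B7=F
test 3 (h=3, w=8) hits B1=T, B3=F, B4=F, B5=E, B7=F
test 4 (h=3, w=4) hits B1=T, B3=F, B4=F, B5=E, B7=F
test 5 (h=4, w=6) hits B1=T, B3=F, B4=F, B5=E, B7=F
test 6 (h=6, w=5) hits B1=F, B2=F, B3=F, B4=T, B5=S, B6=F
together the pool reaches 11 outcomes: B1=T, B1=F, B2=T, B2=F, B3=F, B4=T, B4=F, B5=S, B5=E, B6=F, B7=F
every size-1 subset falls short of the 11 outcomes (best: 6/11)
every size-2 subset falls short of the 11 outcomes (best: 10/11)
size 3: inputs {1, 2, 6} cover all 11 outcomes, and no lexicographically smaller subset of this size does
Answer: 1, 2, 6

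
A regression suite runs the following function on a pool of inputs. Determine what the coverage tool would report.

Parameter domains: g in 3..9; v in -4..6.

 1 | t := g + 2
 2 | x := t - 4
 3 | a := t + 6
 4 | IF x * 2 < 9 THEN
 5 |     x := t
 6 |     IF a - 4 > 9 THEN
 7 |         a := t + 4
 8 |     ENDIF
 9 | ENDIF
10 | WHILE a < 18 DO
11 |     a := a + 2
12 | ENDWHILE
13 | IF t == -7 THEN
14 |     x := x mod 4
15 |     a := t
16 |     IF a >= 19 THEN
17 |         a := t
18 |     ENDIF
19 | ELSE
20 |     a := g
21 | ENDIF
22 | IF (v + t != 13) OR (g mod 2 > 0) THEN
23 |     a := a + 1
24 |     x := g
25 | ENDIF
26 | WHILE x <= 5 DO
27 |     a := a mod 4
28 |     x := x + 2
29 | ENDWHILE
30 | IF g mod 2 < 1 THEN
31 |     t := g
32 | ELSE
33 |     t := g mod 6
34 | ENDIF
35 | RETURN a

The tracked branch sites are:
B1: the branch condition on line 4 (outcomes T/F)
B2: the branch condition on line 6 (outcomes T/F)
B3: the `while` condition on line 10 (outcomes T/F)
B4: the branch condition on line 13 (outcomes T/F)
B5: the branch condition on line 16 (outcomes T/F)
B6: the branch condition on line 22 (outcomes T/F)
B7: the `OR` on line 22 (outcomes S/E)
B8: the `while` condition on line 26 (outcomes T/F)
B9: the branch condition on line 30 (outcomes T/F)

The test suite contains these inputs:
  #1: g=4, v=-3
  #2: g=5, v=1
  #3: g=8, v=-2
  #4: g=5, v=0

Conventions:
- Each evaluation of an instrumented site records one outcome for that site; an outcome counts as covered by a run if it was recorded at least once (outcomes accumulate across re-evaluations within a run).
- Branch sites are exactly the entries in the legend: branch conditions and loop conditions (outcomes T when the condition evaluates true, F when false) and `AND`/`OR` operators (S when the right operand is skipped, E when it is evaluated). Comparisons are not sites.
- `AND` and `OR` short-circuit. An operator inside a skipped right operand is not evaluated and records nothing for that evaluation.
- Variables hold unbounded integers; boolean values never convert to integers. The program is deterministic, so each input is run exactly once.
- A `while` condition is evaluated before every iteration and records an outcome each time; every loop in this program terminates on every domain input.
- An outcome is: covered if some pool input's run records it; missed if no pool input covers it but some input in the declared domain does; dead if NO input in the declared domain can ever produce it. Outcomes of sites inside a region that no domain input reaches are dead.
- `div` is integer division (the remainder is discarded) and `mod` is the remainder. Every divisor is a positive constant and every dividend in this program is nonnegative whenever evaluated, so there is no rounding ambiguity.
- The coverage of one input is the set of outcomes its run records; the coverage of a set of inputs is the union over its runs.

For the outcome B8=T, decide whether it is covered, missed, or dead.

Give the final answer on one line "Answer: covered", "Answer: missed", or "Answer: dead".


B8=T is recorded by pool input(s) 1, 2, 4 -> covered
Answer: covered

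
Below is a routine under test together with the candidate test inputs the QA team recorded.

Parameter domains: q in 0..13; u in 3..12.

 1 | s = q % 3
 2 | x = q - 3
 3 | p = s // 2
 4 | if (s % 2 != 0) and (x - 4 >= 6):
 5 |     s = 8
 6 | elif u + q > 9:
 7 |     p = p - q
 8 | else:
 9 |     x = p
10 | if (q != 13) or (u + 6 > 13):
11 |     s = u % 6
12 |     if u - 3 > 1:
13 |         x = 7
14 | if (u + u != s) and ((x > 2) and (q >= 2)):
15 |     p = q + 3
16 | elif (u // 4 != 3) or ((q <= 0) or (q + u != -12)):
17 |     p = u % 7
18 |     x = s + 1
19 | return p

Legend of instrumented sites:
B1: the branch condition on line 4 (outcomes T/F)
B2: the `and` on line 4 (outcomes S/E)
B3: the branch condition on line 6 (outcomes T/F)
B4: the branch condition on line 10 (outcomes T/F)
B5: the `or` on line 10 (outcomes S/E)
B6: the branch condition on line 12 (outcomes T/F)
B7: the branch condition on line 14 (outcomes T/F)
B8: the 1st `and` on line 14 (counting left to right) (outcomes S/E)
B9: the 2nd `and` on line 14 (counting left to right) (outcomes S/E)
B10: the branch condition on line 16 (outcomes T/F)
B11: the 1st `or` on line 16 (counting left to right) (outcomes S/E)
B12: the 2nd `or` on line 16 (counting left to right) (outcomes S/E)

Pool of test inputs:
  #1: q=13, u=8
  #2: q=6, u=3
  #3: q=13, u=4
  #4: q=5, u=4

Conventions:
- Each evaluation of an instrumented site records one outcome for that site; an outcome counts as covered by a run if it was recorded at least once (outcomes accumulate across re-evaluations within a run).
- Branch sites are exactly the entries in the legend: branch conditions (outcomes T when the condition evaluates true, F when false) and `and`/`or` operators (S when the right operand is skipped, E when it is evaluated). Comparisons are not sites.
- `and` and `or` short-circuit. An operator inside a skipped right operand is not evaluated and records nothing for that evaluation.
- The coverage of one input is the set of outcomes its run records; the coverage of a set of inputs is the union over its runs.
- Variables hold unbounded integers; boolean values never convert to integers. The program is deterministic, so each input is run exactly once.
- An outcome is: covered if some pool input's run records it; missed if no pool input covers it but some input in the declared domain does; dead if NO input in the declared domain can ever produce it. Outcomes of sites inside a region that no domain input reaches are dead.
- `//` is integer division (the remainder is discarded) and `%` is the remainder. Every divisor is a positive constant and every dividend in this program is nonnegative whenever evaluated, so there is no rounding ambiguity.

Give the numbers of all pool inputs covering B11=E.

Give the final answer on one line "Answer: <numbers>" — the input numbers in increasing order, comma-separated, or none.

input #1 (q=13, u=8): misses B11=E
input #2 (q=6, u=3): misses B11=E
input #3 (q=13, u=4): misses B11=E
input #4 (q=5, u=4): misses B11=E

Answer: none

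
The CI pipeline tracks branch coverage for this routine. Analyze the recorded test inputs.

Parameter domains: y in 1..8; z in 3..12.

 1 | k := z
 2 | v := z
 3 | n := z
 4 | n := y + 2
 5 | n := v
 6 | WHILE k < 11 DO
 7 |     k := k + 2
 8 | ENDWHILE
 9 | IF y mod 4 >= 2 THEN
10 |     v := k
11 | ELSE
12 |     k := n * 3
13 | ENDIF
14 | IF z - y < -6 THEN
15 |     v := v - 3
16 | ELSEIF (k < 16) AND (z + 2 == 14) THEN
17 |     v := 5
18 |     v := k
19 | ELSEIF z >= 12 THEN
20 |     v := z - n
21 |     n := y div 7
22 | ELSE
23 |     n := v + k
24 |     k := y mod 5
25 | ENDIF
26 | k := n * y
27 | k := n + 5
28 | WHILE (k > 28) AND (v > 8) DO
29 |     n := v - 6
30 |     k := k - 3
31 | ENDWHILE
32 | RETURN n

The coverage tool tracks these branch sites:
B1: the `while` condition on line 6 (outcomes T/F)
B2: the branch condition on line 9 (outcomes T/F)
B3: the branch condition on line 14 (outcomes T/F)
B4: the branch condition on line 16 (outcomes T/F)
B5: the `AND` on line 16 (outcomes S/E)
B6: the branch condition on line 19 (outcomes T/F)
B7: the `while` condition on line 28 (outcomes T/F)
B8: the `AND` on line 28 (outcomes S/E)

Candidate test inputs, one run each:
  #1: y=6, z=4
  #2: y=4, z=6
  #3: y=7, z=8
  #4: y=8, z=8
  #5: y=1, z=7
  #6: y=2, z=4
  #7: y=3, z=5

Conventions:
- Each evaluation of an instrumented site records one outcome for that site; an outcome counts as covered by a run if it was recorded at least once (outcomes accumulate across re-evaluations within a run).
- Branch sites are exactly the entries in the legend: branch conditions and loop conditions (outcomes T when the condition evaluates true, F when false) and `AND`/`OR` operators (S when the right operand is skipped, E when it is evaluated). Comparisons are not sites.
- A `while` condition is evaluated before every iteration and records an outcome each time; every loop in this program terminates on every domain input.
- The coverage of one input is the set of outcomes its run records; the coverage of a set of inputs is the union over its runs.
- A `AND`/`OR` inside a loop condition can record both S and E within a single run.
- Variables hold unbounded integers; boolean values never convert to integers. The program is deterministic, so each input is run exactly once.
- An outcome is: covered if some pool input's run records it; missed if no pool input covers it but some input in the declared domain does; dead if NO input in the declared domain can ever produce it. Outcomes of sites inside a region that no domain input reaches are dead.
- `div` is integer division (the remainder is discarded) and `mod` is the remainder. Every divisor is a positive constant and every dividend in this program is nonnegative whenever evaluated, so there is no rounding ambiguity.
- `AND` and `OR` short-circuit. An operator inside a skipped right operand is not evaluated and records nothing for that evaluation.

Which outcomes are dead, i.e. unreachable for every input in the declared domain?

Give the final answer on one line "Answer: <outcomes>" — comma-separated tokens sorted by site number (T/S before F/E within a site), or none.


checking every outcome against all 80 domain inputs:
  B3=T: unreachable across the whole domain -> dead
  reachable outcomes have witnesses, e.g. B1=T (e.g. y=1, z=3), B1=F (e.g. y=1, z=3), B2=T (e.g. y=2, z=3), B2=F (e.g. y=1, z=3)
Answer: B3=T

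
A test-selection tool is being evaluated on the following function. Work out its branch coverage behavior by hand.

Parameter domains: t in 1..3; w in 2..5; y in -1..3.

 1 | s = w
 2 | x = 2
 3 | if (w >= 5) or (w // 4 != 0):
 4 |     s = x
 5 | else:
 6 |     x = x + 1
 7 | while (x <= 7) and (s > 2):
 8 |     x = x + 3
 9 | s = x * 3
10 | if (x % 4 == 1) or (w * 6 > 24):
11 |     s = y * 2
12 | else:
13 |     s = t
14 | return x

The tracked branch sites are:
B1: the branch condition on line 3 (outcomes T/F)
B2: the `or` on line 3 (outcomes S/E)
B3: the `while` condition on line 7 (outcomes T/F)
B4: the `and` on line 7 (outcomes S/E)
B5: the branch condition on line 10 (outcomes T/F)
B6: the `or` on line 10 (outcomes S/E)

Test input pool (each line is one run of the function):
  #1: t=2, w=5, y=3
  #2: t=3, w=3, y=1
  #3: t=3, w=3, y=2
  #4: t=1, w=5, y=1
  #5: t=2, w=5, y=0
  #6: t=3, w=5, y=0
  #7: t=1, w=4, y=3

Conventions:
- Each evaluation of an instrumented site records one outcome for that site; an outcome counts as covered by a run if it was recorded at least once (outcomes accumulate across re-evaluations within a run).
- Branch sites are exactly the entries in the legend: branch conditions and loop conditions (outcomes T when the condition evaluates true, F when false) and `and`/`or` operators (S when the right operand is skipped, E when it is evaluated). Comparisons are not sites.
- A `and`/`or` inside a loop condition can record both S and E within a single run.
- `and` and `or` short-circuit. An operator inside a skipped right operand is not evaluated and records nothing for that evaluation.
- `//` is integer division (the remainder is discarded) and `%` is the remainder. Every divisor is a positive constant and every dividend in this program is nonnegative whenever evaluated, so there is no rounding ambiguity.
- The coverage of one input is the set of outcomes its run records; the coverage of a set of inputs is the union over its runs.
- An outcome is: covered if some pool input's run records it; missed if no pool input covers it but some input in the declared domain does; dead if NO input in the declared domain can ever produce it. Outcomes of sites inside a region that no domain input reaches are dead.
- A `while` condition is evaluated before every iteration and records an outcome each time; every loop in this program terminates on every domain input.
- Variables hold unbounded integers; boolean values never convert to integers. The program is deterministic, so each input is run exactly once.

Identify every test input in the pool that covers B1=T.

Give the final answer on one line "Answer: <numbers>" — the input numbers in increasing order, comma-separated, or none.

input #1 (t=2, w=5, y=3): covers B1=T
input #2 (t=3, w=3, y=1): misses B1=T
input #3 (t=3, w=3, y=2): misses B1=T
input #4 (t=1, w=5, y=1): covers B1=T
input #5 (t=2, w=5, y=0): covers B1=T
input #6 (t=3, w=5, y=0): covers B1=T
input #7 (t=1, w=4, y=3): covers B1=T

Answer: 1, 4, 5, 6, 7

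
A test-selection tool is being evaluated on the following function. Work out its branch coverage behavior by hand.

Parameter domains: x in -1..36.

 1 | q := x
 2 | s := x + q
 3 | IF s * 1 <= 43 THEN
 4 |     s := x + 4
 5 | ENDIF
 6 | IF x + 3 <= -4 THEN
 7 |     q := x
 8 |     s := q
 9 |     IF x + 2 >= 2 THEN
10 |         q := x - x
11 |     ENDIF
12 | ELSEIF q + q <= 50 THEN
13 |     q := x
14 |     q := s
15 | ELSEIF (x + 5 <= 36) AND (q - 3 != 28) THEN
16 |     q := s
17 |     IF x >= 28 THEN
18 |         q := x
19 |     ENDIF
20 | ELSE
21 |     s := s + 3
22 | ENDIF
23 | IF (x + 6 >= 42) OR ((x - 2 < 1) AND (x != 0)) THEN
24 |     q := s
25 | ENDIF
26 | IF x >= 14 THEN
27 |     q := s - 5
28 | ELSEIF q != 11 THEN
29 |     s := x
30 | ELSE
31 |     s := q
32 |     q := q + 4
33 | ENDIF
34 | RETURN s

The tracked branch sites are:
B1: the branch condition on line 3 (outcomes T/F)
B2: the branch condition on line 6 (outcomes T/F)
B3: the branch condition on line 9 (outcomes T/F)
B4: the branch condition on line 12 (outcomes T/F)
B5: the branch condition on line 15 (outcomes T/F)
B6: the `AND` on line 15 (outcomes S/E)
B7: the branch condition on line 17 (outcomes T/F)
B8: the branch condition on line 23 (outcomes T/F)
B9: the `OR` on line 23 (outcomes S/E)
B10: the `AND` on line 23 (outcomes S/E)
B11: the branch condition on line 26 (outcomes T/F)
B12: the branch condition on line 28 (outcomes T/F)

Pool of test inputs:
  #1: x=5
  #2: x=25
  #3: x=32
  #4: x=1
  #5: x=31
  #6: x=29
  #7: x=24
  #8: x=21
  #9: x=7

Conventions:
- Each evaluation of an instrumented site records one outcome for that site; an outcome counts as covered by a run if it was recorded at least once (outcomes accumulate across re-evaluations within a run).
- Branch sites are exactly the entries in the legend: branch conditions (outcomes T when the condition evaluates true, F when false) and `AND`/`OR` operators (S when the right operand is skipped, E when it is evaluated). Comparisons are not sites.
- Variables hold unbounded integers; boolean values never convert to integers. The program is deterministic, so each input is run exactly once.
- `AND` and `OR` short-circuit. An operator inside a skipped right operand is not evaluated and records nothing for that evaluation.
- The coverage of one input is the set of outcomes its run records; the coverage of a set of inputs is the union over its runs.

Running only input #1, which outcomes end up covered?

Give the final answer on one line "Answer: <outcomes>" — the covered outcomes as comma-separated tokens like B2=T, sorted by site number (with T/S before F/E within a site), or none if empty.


Running input #1 (x=5), event by event:
  B1->T, B2->F, B4->T, B9->E, B10->S, B8->F, B11->F, B12->T
as a set, this run covers: B1=T, B2=F, B4=T, B8=F, B9=E, B10=S, B11=F, B12=T
Answer: B1=T, B2=F, B4=T, B8=F, B9=E, B10=S, B11=F, B12=T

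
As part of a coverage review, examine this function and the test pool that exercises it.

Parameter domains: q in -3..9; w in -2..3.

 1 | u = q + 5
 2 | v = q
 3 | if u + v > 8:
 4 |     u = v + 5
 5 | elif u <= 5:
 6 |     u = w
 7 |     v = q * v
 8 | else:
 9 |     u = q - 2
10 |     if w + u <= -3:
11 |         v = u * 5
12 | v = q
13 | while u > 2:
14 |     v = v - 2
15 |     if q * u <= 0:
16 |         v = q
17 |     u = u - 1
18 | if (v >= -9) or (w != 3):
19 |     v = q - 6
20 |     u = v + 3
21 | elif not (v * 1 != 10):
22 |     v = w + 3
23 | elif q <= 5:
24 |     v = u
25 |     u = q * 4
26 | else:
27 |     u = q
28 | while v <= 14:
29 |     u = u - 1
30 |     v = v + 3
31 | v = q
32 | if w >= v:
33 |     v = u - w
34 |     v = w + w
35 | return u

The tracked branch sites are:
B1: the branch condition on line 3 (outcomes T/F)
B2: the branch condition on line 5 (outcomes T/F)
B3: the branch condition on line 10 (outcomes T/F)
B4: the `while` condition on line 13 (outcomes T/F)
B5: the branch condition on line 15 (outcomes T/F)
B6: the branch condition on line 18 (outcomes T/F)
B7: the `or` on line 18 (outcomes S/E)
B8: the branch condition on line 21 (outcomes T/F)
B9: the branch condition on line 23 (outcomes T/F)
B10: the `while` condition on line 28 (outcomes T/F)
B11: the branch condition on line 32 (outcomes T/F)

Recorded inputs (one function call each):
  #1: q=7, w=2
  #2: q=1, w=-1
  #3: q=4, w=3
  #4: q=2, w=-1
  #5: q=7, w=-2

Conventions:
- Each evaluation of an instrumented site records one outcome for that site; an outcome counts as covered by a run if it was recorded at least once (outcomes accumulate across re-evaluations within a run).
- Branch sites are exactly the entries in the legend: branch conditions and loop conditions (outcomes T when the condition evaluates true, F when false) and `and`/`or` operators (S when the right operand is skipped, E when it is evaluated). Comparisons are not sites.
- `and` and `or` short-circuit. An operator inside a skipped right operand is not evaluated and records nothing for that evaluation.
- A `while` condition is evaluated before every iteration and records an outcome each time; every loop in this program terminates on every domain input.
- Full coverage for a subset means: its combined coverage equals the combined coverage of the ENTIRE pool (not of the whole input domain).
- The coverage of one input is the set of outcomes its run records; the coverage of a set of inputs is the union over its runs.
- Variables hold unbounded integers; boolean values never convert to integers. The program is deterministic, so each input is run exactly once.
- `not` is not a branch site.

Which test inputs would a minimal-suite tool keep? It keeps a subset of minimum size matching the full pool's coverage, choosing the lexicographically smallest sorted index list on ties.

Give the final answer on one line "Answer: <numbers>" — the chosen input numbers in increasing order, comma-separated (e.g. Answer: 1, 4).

input #1, q=7, w=2: events B1->T, B4->T, B5->F, B4->T, B5->F, B4->T, B5->F, B4->T, B5->F, B4->T, B5->F, B4->T, B5->F, B4->T, ...; outcomes B1=T, B4=T, B4=F, B5=F, B6=T, B7=E, B10=T, B10=F, B11=F
input #2, q=1, w=-1: events B1->F, B2->F, B3->F, B4->F, B7->S, B6->T, B10->T, B10->T, B10->T, B10->T, B10->T, B10->T, B10->T, B10->F, ...; outcomes B1=F, B2=F, B3=F, B4=F, B6=T, B7=S, B10=T, B10=F, B11=F
input #3, q=4, w=3: events B1->T, B4->T, B5->F, B4->T, B5->F, B4->T, B5->F, B4->T, B5->F, B4->T, B5->F, B4->T, B5->F, B4->T, ...; outcomes B1=T, B4=T, B4=F, B5=F, B6=F, B7=E, B8=F, B9=T, B10=T, B10=F, B11=F
input #4, q=2, w=-1: events B1->T, B4->T, B5->F, B4->T, B5->F, B4->T, B5->F, B4->T, B5->F, B4->T, B5->F, B4->F, B7->S, B6->T, ...; outcomes B1=T, B4=T, B4=F, B5=F, B6=T, B7=S, B10=T, B10=F, B11=F
input #5, q=7, w=-2: events B1->T, B4->T, B5->F, B4->T, B5->F, B4->T, B5->F, B4->T, B5->F, B4->T, B5->F, B4->T, B5->F, B4->T, ...; outcomes B1=T, B4=T, B4=F, B5=F, B6=T, B7=E, B10=T, B10=F, B11=F
pool-wide coverage (16 outcomes): B1=T, B1=F, B2=F, B3=F, B4=T, B4=F, B5=F, B6=T, B6=F, B7=S, B7=E, B8=F, B9=T, B10=T, B10=F, B11=F
no size-1 subset reaches all 16 outcomes (best union: 11/16)
the canonical winner is {2, 3}: size 2, full 16-outcome coverage, earliest index list among size-2 covers

Answer: 2, 3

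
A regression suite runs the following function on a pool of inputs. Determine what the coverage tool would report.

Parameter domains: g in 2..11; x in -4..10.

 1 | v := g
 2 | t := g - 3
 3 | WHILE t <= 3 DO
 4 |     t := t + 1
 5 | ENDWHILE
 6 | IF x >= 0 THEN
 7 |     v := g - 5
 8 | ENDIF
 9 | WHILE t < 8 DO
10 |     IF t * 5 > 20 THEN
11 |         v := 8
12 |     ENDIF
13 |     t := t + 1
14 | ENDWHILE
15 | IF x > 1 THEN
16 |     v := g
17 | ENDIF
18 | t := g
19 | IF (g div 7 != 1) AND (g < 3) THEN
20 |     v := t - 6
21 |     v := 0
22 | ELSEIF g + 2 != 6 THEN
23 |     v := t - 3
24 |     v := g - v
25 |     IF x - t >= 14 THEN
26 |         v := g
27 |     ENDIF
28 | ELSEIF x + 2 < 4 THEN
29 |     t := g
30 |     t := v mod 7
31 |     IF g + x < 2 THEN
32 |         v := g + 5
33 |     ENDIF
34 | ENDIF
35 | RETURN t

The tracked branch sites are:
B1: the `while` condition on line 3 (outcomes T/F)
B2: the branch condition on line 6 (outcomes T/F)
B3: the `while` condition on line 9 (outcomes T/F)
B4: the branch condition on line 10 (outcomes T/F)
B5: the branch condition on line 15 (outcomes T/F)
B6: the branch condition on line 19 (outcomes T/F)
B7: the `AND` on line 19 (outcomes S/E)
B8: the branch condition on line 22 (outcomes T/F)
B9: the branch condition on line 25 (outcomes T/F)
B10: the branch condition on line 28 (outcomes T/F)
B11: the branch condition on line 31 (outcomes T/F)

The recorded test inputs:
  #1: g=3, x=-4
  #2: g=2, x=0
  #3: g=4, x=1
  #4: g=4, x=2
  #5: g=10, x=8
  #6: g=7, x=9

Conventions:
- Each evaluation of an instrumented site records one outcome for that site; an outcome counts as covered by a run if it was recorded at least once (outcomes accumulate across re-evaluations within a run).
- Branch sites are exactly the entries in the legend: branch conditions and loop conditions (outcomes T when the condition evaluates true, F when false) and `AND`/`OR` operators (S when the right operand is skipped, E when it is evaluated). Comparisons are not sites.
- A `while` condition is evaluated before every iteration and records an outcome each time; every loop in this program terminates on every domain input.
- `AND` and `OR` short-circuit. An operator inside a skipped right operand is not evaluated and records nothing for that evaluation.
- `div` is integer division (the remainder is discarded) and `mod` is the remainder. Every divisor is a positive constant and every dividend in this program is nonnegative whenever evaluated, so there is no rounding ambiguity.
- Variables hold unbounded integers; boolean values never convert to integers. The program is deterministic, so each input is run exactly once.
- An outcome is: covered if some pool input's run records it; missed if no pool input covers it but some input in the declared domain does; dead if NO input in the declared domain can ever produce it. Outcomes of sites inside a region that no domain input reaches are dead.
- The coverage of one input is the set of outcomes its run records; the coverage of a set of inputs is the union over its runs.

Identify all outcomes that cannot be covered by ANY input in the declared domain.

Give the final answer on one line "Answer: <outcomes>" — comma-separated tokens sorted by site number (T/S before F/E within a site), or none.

checking every outcome against all 150 domain inputs:
  B9=T: never recorded by any domain input -> dead
  reachable outcomes have witnesses, e.g. B1=T (e.g. g=2, x=-4), B1=F (e.g. g=2, x=-4), B2=T (e.g. g=2, x=0), B2=F (e.g. g=2, x=-4)

Answer: B9=T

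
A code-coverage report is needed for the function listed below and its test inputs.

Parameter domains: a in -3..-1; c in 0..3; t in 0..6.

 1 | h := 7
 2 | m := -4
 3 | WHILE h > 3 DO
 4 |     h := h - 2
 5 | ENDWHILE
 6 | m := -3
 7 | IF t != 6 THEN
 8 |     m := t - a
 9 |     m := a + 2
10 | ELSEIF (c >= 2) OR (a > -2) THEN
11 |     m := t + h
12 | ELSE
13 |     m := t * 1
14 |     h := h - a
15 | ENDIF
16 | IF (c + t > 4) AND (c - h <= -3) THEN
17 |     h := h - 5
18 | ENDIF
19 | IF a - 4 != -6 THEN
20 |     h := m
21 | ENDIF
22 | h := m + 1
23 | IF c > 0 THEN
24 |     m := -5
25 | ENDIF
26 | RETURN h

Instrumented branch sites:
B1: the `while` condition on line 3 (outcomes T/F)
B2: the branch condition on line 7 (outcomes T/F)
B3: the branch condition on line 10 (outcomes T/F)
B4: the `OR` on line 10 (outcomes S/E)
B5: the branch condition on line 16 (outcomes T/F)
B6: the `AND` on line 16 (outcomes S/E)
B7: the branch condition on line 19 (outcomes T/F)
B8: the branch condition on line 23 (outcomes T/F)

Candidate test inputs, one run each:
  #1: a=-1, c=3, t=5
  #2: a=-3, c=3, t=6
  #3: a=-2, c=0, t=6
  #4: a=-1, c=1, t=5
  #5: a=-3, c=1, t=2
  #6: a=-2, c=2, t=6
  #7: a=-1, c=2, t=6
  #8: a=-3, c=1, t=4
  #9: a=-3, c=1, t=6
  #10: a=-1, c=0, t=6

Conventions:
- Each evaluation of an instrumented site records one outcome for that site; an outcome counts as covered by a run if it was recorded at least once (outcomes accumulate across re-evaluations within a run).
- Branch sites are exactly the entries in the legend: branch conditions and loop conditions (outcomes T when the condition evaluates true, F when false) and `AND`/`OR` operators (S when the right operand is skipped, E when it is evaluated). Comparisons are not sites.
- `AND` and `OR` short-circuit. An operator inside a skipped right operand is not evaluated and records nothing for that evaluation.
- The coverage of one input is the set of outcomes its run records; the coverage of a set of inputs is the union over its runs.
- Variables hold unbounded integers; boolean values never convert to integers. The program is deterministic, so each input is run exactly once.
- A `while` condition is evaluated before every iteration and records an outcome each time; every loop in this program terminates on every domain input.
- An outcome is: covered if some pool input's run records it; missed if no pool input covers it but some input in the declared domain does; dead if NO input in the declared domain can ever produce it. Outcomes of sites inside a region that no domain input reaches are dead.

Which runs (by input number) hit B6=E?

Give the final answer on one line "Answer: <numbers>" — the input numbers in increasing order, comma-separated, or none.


input #1 (a=-1, c=3, t=5): hits B6=E
input #2 (a=-3, c=3, t=6): hits B6=E
input #3 (a=-2, c=0, t=6): hits B6=E
input #4 (a=-1, c=1, t=5): hits B6=E
input #5 (a=-3, c=1, t=2): never hits B6=E
input #6 (a=-2, c=2, t=6): hits B6=E
input #7 (a=-1, c=2, t=6): hits B6=E
input #8 (a=-3, c=1, t=4): hits B6=E
input #9 (a=-3, c=1, t=6): hits B6=E
input #10 (a=-1, c=0, t=6): hits B6=E
Answer: 1, 2, 3, 4, 6, 7, 8, 9, 10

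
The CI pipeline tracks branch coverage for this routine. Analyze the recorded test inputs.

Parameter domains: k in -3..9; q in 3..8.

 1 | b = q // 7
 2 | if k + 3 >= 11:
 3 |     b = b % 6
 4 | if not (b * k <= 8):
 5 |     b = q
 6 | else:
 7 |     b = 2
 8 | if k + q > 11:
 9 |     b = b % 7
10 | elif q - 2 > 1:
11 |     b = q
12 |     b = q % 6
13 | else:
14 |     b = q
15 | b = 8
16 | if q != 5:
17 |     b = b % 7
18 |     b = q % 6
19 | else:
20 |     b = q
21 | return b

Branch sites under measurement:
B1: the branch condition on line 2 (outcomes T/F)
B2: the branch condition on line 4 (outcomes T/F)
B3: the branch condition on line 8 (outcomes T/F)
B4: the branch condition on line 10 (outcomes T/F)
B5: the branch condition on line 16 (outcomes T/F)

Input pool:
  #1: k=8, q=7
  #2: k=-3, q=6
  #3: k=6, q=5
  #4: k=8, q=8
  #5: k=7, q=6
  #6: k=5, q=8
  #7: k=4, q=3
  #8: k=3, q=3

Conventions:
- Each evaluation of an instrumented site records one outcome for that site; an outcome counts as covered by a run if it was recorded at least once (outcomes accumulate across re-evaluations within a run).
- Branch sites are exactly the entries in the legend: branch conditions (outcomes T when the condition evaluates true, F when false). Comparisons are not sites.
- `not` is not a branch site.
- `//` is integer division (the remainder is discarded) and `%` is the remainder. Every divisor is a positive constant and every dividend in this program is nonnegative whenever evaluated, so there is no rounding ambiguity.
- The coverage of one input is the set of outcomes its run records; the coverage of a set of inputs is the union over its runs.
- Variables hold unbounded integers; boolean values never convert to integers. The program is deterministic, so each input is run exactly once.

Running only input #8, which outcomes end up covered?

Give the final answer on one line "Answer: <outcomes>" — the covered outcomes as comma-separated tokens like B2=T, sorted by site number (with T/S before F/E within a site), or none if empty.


Event log for input #8 (k=3, q=3):
  B1->F, B2->F, B3->F, B4->F, B5->T
as a set, this run covers: B1=F, B2=F, B3=F, B4=F, B5=T
Answer: B1=F, B2=F, B3=F, B4=F, B5=T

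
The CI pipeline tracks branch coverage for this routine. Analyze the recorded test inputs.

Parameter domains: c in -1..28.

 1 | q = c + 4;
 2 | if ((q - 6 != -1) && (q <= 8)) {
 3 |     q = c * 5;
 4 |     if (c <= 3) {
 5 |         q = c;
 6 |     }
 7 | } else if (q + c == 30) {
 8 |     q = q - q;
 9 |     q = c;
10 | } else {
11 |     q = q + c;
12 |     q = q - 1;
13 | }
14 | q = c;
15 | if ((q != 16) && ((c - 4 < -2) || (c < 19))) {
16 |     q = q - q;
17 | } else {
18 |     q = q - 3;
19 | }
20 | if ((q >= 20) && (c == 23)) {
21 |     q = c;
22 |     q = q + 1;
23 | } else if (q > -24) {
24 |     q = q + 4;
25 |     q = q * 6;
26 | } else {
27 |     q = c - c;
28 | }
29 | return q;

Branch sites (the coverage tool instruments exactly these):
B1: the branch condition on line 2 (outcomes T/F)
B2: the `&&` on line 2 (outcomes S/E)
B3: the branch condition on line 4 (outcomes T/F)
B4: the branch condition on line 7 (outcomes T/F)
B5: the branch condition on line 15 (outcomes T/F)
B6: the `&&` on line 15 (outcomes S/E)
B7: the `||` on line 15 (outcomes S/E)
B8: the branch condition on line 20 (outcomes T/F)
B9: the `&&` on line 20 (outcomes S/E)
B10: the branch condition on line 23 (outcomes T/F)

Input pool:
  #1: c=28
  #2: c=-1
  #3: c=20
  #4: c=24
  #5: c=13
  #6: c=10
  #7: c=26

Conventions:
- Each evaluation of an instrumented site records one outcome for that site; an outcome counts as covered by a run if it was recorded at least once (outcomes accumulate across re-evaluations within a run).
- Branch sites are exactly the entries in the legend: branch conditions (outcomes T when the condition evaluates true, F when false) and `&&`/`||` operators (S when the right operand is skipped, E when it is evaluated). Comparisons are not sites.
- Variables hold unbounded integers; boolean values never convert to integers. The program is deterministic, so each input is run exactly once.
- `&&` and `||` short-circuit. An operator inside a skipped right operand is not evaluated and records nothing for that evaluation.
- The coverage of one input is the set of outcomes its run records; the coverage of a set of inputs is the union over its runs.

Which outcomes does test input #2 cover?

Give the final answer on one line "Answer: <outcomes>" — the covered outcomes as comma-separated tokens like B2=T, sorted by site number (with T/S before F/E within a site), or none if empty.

Simulating input #2 (c=-1) step by step:
  B2->E, B1->T, B3->T, B6->E, B7->S, B5->T, B9->S, B8->F, B10->T
distinct outcomes covered: B1=T, B2=E, B3=T, B5=T, B6=E, B7=S, B8=F, B9=S, B10=T

Answer: B1=T, B2=E, B3=T, B5=T, B6=E, B7=S, B8=F, B9=S, B10=T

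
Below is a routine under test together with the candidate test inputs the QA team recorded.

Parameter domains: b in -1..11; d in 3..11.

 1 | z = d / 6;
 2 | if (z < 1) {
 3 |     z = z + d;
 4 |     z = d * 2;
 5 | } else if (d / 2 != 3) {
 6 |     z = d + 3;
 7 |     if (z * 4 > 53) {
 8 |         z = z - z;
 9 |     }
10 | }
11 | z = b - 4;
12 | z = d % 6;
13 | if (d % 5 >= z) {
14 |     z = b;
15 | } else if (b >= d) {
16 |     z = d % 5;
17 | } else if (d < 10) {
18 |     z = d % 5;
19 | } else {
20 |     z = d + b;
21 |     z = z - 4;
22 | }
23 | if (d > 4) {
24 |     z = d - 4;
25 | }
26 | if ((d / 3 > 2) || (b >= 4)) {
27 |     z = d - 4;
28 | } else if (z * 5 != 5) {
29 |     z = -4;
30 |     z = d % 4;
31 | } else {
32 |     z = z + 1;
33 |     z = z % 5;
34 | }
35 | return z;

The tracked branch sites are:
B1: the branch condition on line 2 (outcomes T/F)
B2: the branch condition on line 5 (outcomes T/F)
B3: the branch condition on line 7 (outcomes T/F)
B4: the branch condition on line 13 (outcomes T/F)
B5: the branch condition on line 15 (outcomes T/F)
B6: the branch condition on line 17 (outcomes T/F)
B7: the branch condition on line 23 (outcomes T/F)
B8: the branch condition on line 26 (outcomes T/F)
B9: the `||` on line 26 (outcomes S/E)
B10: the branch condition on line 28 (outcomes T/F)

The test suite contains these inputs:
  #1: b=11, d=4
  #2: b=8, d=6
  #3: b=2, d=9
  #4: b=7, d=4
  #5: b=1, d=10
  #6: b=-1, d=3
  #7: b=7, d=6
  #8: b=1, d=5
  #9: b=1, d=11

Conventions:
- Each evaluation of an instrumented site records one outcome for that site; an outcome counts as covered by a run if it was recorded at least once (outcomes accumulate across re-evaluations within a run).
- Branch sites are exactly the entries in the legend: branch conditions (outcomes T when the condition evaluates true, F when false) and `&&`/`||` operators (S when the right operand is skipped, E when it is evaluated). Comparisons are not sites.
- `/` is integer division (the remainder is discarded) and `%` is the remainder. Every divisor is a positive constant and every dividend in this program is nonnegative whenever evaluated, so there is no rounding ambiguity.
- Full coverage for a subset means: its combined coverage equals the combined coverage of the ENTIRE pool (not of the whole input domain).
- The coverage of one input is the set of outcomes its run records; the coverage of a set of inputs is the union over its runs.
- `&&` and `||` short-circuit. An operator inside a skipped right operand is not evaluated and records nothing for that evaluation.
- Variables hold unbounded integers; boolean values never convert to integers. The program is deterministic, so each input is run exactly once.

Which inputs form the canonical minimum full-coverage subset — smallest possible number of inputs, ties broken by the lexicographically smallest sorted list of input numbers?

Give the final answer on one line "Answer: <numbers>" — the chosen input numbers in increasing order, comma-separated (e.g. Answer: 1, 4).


test 1 (b=11, d=4) hits B1=T, B4=T, B7=F, B8=T, B9=E
test 2 (b=8, d=6) hits B1=F, B2=F, B4=T, B7=T, B8=T, B9=E
test 3 (b=2, d=9) hits B1=F, B2=T, B3=F, B4=T, B7=T, B8=T, B9=S
test 4 (b=7, d=4) hits B1=T, B4=T, B7=F, B8=T, B9=E
test 5 (b=1, d=10) hits B1=F, B2=T, B3=F, B4=F, B5=F, B6=F, B7=T, B8=T, B9=S
test 6 (b=-1, d=3) hits B1=T, B4=T, B7=F, B8=F, B9=E, B10=T
test 7 (b=7, d=6) hits B1=F, B2=F, B4=T, B7=T, B8=T, B9=E
test 8 (b=1, d=5) hits B1=T, B4=F, B5=F, B6=T, B7=T, B8=F, B9=E, B10=F
test 9 (b=1, d=11) hits B1=F, B2=T, B3=T, B4=F, B5=F, B6=F, B7=T, B8=T, B9=S
together the pool reaches 19 outcomes: B1=T, B1=F, B2=T, B2=F, B3=T, B3=F, B4=T, B4=F, B5=F, B6=T, B6=F, B7=T, B7=F, B8=T, B8=F, B9=S, B9=E, B10=T, B10=F
every size-1 subset falls short of the 19 outcomes (best: 9/19)
every size-2 subset falls short of the 19 outcomes (best: 15/19)
every size-3 subset falls short of the 19 outcomes (best: 17/19)
every size-4 subset falls short of the 19 outcomes (best: 18/19)
the canonical winner is {2, 3, 6, 8, 9}: size 5, full 19-outcome coverage, earliest index list among size-5 covers
Answer: 2, 3, 6, 8, 9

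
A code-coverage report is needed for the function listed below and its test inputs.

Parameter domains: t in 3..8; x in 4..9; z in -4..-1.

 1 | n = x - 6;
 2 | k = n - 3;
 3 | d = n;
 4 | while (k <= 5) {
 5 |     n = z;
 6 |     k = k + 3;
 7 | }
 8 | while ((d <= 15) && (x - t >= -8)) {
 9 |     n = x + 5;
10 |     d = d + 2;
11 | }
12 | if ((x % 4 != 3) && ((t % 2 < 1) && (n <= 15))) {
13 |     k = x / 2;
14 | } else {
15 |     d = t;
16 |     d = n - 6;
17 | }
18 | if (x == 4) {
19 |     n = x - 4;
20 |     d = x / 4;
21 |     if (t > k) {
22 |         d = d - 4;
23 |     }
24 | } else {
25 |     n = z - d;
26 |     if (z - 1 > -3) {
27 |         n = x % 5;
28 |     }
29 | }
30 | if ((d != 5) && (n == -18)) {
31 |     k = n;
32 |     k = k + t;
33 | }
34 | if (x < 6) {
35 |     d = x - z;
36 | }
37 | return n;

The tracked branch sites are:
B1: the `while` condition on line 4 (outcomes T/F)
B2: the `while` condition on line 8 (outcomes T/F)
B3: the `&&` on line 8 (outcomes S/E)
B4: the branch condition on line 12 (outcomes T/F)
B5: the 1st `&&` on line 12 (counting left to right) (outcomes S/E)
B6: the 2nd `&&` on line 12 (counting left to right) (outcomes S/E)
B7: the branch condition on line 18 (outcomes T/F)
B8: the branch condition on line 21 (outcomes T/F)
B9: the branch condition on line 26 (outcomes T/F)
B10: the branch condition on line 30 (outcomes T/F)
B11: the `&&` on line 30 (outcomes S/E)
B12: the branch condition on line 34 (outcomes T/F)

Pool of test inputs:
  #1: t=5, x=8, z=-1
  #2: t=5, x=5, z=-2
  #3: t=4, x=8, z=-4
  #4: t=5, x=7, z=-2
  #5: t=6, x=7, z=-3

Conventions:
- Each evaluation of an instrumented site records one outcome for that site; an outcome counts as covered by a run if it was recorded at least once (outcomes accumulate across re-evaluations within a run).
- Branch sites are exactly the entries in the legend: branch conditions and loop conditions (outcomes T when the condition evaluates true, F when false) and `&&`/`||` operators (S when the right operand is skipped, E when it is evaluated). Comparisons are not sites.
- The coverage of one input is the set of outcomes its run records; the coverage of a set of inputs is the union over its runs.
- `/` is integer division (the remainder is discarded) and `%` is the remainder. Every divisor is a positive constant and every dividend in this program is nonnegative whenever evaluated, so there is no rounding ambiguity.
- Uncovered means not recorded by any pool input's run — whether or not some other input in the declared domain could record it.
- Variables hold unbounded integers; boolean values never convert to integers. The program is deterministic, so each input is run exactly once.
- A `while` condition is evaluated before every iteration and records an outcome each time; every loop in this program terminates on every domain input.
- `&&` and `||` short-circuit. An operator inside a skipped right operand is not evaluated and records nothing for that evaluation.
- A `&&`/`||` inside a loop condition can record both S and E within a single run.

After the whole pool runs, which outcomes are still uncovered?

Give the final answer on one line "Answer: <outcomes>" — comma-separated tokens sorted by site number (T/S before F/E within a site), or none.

input #1, t=5, x=8, z=-1: outcomes B1=T, B1=F, B2=T, B2=F, B3=S, B3=E, B4=F, B5=E, B6=S, B7=F, B9=T, B10=F, B11=E, B12=F
input #2, t=5, x=5, z=-2: outcomes B1=T, B1=F, B2=T, B2=F, B3=S, B3=E, B4=F, B5=E, B6=S, B7=F, B9=F, B10=F, B11=E, B12=T
input #3, t=4, x=8, z=-4: outcomes B1=T, B1=F, B2=T, B2=F, B3=S, B3=E, B4=T, B5=E, B6=E, B7=F, B9=F, B10=F, B11=E, B12=F
input #4, t=5, x=7, z=-2: outcomes B1=T, B1=F, B2=T, B2=F, B3=S, B3=E, B4=F, B5=S, B7=F, B9=F, B10=F, B11=E, B12=F
input #5, t=6, x=7, z=-3: outcomes B1=T, B1=F, B2=T, B2=F, B3=S, B3=E, B4=F, B5=S, B7=F, B9=F, B10=F, B11=E, B12=F
union over the pool: B1=T, B1=F, B2=T, B2=F, B3=S, B3=E, B4=T, B4=F, B5=S, B5=E, B6=S, B6=E, B7=F, B9=T, B9=F, B10=F, B11=E, B12=T, B12=F
uncovered (5 of 24): B7=T, B8=T, B8=F, B10=T, B11=S

Answer: B7=T, B8=T, B8=F, B10=T, B11=S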